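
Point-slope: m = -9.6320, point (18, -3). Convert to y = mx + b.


y + 3 = -9.6320(x - 18)
y = -9.6320x - 3 + 9.6320*18
y = -9.6320x + 170.3760

y = -9.6320x + 170.3760


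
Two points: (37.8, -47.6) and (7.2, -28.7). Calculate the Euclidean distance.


dx = 7.2 - 37.8 = -30.6
dy = -28.7 + 47.6 = 18.9
d = sqrt(936.36 + 357.21) = sqrt(1293.57) = 35.9662

35.9662


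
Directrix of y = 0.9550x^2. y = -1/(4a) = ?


a = 0.9550
1/(4a) = 0.2618
directrix: y = -0.2618 = -0.2618

y = -0.2618


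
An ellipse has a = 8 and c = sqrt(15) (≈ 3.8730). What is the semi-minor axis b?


b^2 = 8^2 - (sqrt(15))^2 = 64 - 15 = 49
b = sqrt(49) = 7

b = 7


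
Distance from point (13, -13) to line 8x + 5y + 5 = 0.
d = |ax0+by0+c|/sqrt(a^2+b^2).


|8*13 + 5*(-13) + 5| = |44| = 44
sqrt(64 + 25) = sqrt(89) = 9.4340
d = 44/sqrt(89) = 4.6640

4.6640


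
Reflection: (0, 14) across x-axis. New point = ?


Reflection rule for x-axis: (x, -y)
(0, 14) -> (0, -14)

(0, -14)


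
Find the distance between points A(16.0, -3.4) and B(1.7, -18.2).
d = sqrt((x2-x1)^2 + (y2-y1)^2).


dx = 1.7 - 16.0 = -14.3
dy = -18.2 + 3.4 = -14.8
d = sqrt(204.49 + 219.04) = sqrt(423.53) = 20.5798

20.5798


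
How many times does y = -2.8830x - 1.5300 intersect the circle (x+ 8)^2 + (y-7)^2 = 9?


Substitute y = -2.8830x - 1.5300: (x+ 8)^2 + (-2.8830x- 1.5300-7)^2 = 9
Expand to Ax^2 + Bx + C = 0, where b-k = -8.53
A = 1+m^2 = 9.311689
B = 2(m(b-k) - h) = 2(-2.8830*(-8.53) + 8) = 65.18398
C = h^2 + (b-k)^2 - r^2 = 64 + 72.7609 - 9 = 127.7609
disc = B^2-4AC = 4248.9512 - 4758.6791 = -509.7279
disc < 0

0 intersection points


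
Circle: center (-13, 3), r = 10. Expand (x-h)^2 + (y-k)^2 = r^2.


(x+ 13)^2 + (y-3)^2 = 10^2
D = -2h = 26, E = -2k = -6
F = h^2+k^2-r^2 = 169+9-100 = 78

x^2 + y^2 + 26x - 6y + 78 = 0


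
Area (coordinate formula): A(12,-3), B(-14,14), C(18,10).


12*(14-10) = 48
-14*(10+ 3) = -182
18*(-3-14) = -306
sum = -440
Area = |-440|/2 = 220.0000

220.0000 sq units


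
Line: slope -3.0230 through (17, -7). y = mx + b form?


y + 7 = -3.0230(x - 17)
y = -3.0230x - 7 + 3.0230*17
y = -3.0230x + 44.3910

y = -3.0230x + 44.3910


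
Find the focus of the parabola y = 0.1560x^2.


a = 0.1560
4a = 0.6240
focus = (0, 1/0.6240) = (0, 1.6026)

Focus = (0, 1.6026)


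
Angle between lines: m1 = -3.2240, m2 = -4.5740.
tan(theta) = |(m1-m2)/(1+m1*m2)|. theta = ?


m1-m2 = 1.35
1+m1*m2 = 15.746576
tan(theta) = |1.35/15.746576| = 0.085733
theta = arctan(|1.35/15.746576|) = 4.9002 degrees (acute angle)

4.9002 degrees


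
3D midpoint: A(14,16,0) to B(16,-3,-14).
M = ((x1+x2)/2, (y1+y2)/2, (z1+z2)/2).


Mx = (14+16)/2 = 15.0000
My = (16- 3)/2 = 6.5000
Mz = (0- 14)/2 = -7.0000

M = (15.0000, 6.5000, -7.0000)


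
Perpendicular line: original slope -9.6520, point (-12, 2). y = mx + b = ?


Perpendicular slope = -1/m1 = -1/(-9.6520) = 0.1036
b2 = y0 - m2*x0 = 2 - 12/(-9.6520) = 2 + 1.2433 = 3.2433

y = 0.1036x + 3.2433


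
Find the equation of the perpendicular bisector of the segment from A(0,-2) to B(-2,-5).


Midpoint = (-1, -3.5)
Slope of AB = dy/dx = -3/(-2) = 1.5000
Perp slope = -dx/dy = -2/3 = -0.6667
b = My - (perp slope)*Mx = -3.5 + (-2*(-1))/(-3) = -3.5 - 0.6667 = -4.1667

y = -0.6667x - 4.1667


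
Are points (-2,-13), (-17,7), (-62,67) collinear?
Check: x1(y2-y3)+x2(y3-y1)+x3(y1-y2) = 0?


-2*(7-67) - 17*(67+ 13) - 62*(-13-7)
= 120 - 1360 + 1240 = 0

Yes, collinear (determinant = 0)


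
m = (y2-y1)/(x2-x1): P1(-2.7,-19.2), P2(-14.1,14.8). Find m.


dy = 14.8 + 19.2 = 34.0
dx = -14.1 + 2.7 = -11.4
m = 34.0/(-11.4) = -2.9825

m = -2.9825


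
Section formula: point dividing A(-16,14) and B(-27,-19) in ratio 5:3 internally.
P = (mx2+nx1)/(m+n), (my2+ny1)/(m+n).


Px = (5*(-27) + 3*(-16))/8 = -183/8 = -22.8750
Py = (5*(-19) + 3*14)/8 = -53/8 = -6.6250

P = (-22.8750, -6.6250)


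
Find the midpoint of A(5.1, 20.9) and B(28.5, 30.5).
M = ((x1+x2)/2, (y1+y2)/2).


Mx = (5.1 + 28.5)/2 = 33.6/2 = 16.8000
My = (20.9 + 30.5)/2 = 51.4/2 = 25.7000

(16.8000, 25.7000)


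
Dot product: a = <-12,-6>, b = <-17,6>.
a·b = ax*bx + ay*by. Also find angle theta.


a·b = -12*(-17) - 6*6 = 204 - 36 = 168
|a| = sqrt(144+36) = 13.4164
|b| = sqrt(289+36) = 18.0278
cos(theta) = 168/(sqrt(180)*sqrt(325)) = 168/sqrt(58500) = 0.694595
theta = arccos(168/sqrt(58500)) = 46.0051 degrees

a·b = 168, theta = 46.0051 deg


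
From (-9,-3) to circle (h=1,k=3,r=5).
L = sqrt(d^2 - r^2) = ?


d = sqrt((-9-1)^2 + (-3-3)^2) = sqrt(100+36) = 11.6619
L = sqrt(136.0000 - 25) = sqrt(111.0000) = 10.5357

10.5357


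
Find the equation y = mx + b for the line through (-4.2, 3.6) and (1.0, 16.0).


m = (12.4)/(5.2) = 2.3846
b = y1 - m*x1 = 3.6 - (12.4*(-4.2))/(5.2) = 3.6 + 10.0154 = 13.6154

y = 2.3846x + 13.6154


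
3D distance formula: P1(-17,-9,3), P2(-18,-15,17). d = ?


dx=-1, dy=-6, dz=14
d = sqrt(1+36+196) = sqrt(233) = 15.2643

15.2643


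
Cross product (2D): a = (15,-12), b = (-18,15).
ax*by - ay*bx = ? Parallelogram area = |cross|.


cross = 15*15 + 12*(-18) = 225 - 216 = 9
Parallelogram area = |9| = 9

cross = 9, parallelogram area = 9


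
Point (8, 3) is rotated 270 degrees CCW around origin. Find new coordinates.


cos(270) = 0, sin(270) = -1
x' = 8*0 - 3*(-1) = 3
y' = 8*(-1) + 3*0 = -8

(3, -8)


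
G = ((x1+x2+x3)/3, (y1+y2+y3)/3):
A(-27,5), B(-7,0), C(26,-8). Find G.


Gx = (-27- 7+26)/3 = -8/3 = -2.6667
Gy = (5+0- 8)/3 = -3/3 = -1.0000

G = (-2.6667, -1.0000)


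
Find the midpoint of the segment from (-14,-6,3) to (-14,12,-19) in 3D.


Mx = (-14- 14)/2 = -14.0000
My = (-6+12)/2 = 3.0000
Mz = (3- 19)/2 = -8.0000

M = (-14.0000, 3.0000, -8.0000)


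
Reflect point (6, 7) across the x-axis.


Reflection rule for x-axis: (x, -y)
(6, 7) -> (6, -7)

(6, -7)


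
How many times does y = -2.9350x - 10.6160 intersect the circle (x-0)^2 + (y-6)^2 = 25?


Substitute y = -2.9350x - 10.6160: (x-0)^2 + (-2.9350x- 10.6160-6)^2 = 25
Expand to Ax^2 + Bx + C = 0, where b-k = -16.616
A = 1+m^2 = 9.614225
B = 2(m(b-k) - h) = 2(-2.9350*(-16.616) - 0) = 97.53592
C = h^2 + (b-k)^2 - r^2 = 0 + 276.091456 - 25 = 251.091456
disc = B^2-4AC = 9513.2557 - 9656.1990 = -142.9433
disc < 0

0 intersection points


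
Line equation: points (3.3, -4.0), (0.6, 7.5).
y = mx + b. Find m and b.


m = (11.5)/(-2.7) = -4.2593
b = y1 - m*x1 = -4.0 - (11.5*3.3)/(-2.7) = -4.0 + 14.0556 = 10.0556

y = -4.2593x + 10.0556


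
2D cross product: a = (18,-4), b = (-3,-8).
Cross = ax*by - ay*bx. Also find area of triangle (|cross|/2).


cross = 18*(-8) + 4*(-3) = -144 - 12 = -156
Triangle area = |-156|/2 = 156/2 = 78.0000

cross = -156, triangle area = 78.0000


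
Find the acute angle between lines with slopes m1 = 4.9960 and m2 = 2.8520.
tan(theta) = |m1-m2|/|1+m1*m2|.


m1-m2 = 2.144
1+m1*m2 = 15.248592
tan(theta) = |2.144/15.248592| = 0.140603
theta = arctan(|2.144/15.248592|) = 8.0035 degrees (acute angle)

8.0035 degrees


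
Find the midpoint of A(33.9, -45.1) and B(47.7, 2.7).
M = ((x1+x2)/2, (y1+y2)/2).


Mx = (33.9 + 47.7)/2 = 81.6/2 = 40.8000
My = (-45.1 + 2.7)/2 = -42.4/2 = -21.2000

(40.8000, -21.2000)


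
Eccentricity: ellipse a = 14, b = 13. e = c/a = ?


c = sqrt(196-169) = sqrt(27) = 5.1962
e = c/a = sqrt(27)/14 = 0.3712

e = 0.3712


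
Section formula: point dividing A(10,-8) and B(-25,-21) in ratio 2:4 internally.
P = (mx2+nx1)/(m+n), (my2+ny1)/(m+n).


Px = (2*(-25) + 4*10)/6 = -10/6 = -1.6667
Py = (2*(-21) + 4*(-8))/6 = -74/6 = -12.3333

P = (-1.6667, -12.3333)


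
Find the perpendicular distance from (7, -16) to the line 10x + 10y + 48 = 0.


|10*7 + 10*(-16) + 48| = |-42| = 42
sqrt(100 + 100) = sqrt(200) = 14.1421
d = 42/sqrt(200) = 2.9698

2.9698


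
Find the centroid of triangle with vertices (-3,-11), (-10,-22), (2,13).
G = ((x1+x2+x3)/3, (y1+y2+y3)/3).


Gx = (-3- 10+2)/3 = -11/3 = -3.6667
Gy = (-11- 22+13)/3 = -20/3 = -6.6667

G = (-3.6667, -6.6667)


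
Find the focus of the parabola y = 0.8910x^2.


a = 0.8910
4a = 3.5640
focus = (0, 1/3.5640) = (0, 0.2806)

Focus = (0, 0.2806)


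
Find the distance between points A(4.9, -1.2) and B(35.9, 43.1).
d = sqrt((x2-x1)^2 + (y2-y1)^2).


dx = 35.9 - 4.9 = 31.0
dy = 43.1 + 1.2 = 44.3
d = sqrt(961.0 + 1962.49) = sqrt(2923.49) = 54.0693

54.0693


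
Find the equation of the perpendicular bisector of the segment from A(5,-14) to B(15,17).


Midpoint = (10, 1.5)
Slope of AB = dy/dx = 31/10 = 3.1000
Perp slope = -dx/dy = -10/31 = -0.3226
b = My - (perp slope)*Mx = 1.5 + (10*10)/31 = 1.5 + 3.2258 = 4.7258

y = -0.3226x + 4.7258


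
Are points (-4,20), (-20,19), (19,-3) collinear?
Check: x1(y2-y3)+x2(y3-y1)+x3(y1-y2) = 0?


-4*(19+ 3) - 20*(-3-20) + 19*(20-19)
= -88 + 460 + 19 = 391

No, not collinear (determinant = 391)


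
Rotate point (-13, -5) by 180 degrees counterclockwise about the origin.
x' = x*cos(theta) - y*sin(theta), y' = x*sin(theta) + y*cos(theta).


cos(180) = -1, sin(180) = 0
x' = -13*(-1) + 5*0 = 13
y' = -13*0 - 5*(-1) = 5

(13, 5)


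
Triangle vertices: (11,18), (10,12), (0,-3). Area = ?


11*(12+ 3) = 165
10*(-3-18) = -210
0*(18-12) = 0
sum = -45
Area = |-45|/2 = 22.5000

22.5000 sq units


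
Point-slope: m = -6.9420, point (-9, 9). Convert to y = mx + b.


y - 9 = -6.9420(x + 9)
y = -6.9420x + 9 + 6.9420*(-9)
y = -6.9420x - 53.4780

y = -6.9420x - 53.4780


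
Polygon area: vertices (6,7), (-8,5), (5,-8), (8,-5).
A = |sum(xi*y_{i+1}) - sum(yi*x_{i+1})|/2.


sum(xi*y_{i+1}) = 6*5 - 8*(-8) + 5*(-5) + 8*7 = 125
sum(yi*x_{i+1}) = 7*(-8) + 5*5 - 8*8 - 5*6 = -125
Area = |125 + 125|/2 = 250/2 = 125.0000

125.0000 sq units


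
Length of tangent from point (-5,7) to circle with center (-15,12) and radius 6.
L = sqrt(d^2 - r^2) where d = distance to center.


d = sqrt((-5+ 15)^2 + (7-12)^2) = sqrt(100+25) = 11.1803
L = sqrt(125.0000 - 36) = sqrt(89.0000) = 9.4340

9.4340


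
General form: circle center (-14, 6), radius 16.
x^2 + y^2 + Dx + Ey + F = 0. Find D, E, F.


(x+ 14)^2 + (y-6)^2 = 16^2
D = -2h = 28, E = -2k = -12
F = h^2+k^2-r^2 = 196+36-256 = -24

D = 28, E = -12, F = -24


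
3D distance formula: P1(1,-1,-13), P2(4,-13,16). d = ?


dx=3, dy=-12, dz=29
d = sqrt(9+144+841) = sqrt(994) = 31.5278

31.5278


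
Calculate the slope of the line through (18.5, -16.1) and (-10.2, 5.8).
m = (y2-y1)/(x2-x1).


dy = 5.8 + 16.1 = 21.9
dx = -10.2 - 18.5 = -28.7
m = 21.9/(-28.7) = -0.7631

m = -0.7631


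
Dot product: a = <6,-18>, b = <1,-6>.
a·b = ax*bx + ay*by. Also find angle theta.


a·b = 6*1 - 18*(-6) = 6 + 108 = 114
|a| = sqrt(36+324) = 18.9737
|b| = sqrt(1+36) = 6.0828
cos(theta) = 114/(sqrt(360)*sqrt(37)) = 114/sqrt(13320) = 0.987763
theta = arccos(114/sqrt(13320)) = 8.9726 degrees

a·b = 114, theta = 8.9726 deg


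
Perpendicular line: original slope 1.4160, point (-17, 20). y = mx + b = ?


Perpendicular slope = -1/m1 = -1/1.4160 = -0.7062
b2 = y0 - m2*x0 = 20 - 17/1.4160 = 20 - 12.0056 = 7.9944

y = -0.7062x + 7.9944


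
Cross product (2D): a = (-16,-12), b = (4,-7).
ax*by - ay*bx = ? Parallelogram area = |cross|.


cross = -16*(-7) + 12*4 = 112 + 48 = 160
Parallelogram area = |160| = 160

cross = 160, parallelogram area = 160


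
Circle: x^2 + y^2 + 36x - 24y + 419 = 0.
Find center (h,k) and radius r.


h = -D/2 = -36/2 = -18
k = -E/2 = 24/2 = 12
r^2 = h^2 + k^2 - F = 324 + 144 - 419 = 49
r = 7

Center (-18, 12), radius = 7


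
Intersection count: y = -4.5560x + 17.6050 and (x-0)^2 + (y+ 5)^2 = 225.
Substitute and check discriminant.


Substitute y = -4.5560x + 17.6050: (x-0)^2 + (-4.5560x+17.6050+ 5)^2 = 225
Expand to Ax^2 + Bx + C = 0, where b-k = 22.605
A = 1+m^2 = 21.757136
B = 2(m(b-k) - h) = 2(-4.5560*22.605 - 0) = -205.97676
C = h^2 + (b-k)^2 - r^2 = 0 + 510.986025 - 225 = 285.986025
disc = B^2-4AC = 42426.4257 - 24888.9474 = 17537.4783
disc > 0

2 intersection points


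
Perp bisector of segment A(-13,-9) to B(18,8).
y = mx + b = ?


Midpoint = (2.5, -0.5)
Slope of AB = dy/dx = 17/31 = 0.5484
Perp slope = -dx/dy = -31/17 = -1.8235
b = My - (perp slope)*Mx = -0.5 + (31*2.5)/17 = -0.5 + 4.5588 = 4.0588

y = -1.8235x + 4.0588


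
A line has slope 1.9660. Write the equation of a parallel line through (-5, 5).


Parallel lines have equal slopes.
m2 = 1.9660
b2 = 5 - 1.9660*(-5) = 14.8300

y = 1.9660x + 14.8300


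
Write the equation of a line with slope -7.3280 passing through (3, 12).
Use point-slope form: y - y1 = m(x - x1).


y - 12 = -7.3280(x - 3)
y = -7.3280x + 12 + 7.3280*3
y = -7.3280x + 33.9840

y = -7.3280x + 33.9840


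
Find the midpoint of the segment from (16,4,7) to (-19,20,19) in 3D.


Mx = (16- 19)/2 = -1.5000
My = (4+20)/2 = 12.0000
Mz = (7+19)/2 = 13.0000

M = (-1.5000, 12.0000, 13.0000)


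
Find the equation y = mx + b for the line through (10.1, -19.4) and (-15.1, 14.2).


m = (33.6)/(-25.2) = -1.3333
b = y1 - m*x1 = -19.4 - (33.6*10.1)/(-25.2) = -19.4 + 13.4667 = -5.9333

y = -1.3333x - 5.9333


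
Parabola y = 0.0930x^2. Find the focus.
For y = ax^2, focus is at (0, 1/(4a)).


a = 0.0930
4a = 0.3720
focus = (0, 1/0.3720) = (0, 2.6882)

Focus = (0, 2.6882)


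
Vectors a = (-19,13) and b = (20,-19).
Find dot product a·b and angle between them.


a·b = -19*20 + 13*(-19) = -380 - 247 = -627
|a| = sqrt(361+169) = 23.0217
|b| = sqrt(400+361) = 27.5862
cos(theta) = -627/(sqrt(530)*sqrt(761)) = -627/sqrt(403330) = -0.987273
theta = arccos(-627/sqrt(403330)) = 170.8491 degrees

a·b = -627, theta = 170.8491 deg


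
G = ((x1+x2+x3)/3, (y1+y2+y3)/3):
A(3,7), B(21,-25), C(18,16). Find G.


Gx = (3+21+18)/3 = 42/3 = 14.0000
Gy = (7- 25+16)/3 = -2/3 = -0.6667

G = (14.0000, -0.6667)


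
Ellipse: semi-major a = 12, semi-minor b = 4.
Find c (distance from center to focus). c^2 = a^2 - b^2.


c^2 = 12^2 - 4^2 = 144 - 16 = 128
c = sqrt(128) = 11.3137

c = 11.3137


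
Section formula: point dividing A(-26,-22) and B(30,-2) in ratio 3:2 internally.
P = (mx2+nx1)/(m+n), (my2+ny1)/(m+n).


Px = (3*30 + 2*(-26))/5 = 38/5 = 7.6000
Py = (3*(-2) + 2*(-22))/5 = -50/5 = -10.0000

P = (7.6000, -10.0000)


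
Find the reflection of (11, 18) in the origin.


Reflection rule for origin: (-x, -y)
(11, 18) -> (-11, -18)

(-11, -18)


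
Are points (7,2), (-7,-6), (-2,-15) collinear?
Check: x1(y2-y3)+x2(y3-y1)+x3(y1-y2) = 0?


7*(-6+ 15) - 7*(-15-2) - 2*(2+ 6)
= 63 + 119 - 16 = 166

No, not collinear (determinant = 166)


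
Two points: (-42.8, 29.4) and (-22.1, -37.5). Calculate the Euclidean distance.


dx = -22.1 + 42.8 = 20.7
dy = -37.5 - 29.4 = -66.9
d = sqrt(428.49 + 4475.61) = sqrt(4904.1) = 70.0293

70.0293


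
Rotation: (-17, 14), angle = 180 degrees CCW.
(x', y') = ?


cos(180) = -1, sin(180) = 0
x' = -17*(-1) - 14*0 = 17
y' = -17*0 + 14*(-1) = -14

(17, -14)


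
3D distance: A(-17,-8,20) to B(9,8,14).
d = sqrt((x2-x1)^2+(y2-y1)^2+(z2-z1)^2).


dx=26, dy=16, dz=-6
d = sqrt(676+256+36) = sqrt(968) = 31.1127

31.1127


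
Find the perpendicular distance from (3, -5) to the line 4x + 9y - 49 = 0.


|4*3 + 9*(-5) - 49| = |-82| = 82
sqrt(16 + 81) = sqrt(97) = 9.8489
d = 82/sqrt(97) = 8.3258

8.3258


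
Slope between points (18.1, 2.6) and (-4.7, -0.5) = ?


dy = -0.5 - 2.6 = -3.1
dx = -4.7 - 18.1 = -22.8
m = -3.1/(-22.8) = 0.1360

m = 0.1360


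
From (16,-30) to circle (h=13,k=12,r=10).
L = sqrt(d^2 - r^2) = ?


d = sqrt((16-13)^2 + (-30-12)^2) = sqrt(9+1764) = 42.1070
L = sqrt(1773.0000 - 100) = sqrt(1673.0000) = 40.9023

40.9023


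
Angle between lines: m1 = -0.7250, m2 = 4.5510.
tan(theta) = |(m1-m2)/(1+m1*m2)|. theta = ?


m1-m2 = -5.276
1+m1*m2 = -2.299475
tan(theta) = |-5.276/(-2.299475)| = 2.294437
theta = arctan(|-5.276/(-2.299475)|) = 66.4507 degrees (acute angle)

66.4507 degrees


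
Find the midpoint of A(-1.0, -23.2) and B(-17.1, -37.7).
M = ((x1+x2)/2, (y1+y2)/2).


Mx = (-1.0 - 17.1)/2 = -18.1/2 = -9.0500
My = (-23.2 - 37.7)/2 = -60.9/2 = -30.4500

(-9.0500, -30.4500)


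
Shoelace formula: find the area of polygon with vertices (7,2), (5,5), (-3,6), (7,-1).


sum(xi*y_{i+1}) = 7*5 + 5*6 - 3*(-1) + 7*2 = 82
sum(yi*x_{i+1}) = 2*5 + 5*(-3) + 6*7 - 1*7 = 30
Area = |82 - 30|/2 = 52/2 = 26.0000

26.0000 sq units


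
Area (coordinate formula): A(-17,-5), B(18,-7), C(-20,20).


-17*(-7-20) = 459
18*(20+ 5) = 450
-20*(-5+ 7) = -40
sum = 869
Area = |869|/2 = 434.5000

434.5000 sq units


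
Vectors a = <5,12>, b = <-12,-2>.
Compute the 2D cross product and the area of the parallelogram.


cross = 5*(-2) - 12*(-12) = -10 + 144 = 134
Parallelogram area = |134| = 134

cross = 134, parallelogram area = 134


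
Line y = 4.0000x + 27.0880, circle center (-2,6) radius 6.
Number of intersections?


Substitute y = 4.0000x + 27.0880: (x+ 2)^2 + (4.0000x+27.0880-6)^2 = 36
Expand to Ax^2 + Bx + C = 0, where b-k = 21.088
A = 1+m^2 = 17
B = 2(m(b-k) - h) = 2(4.0000*21.088 + 2) = 172.704
C = h^2 + (b-k)^2 - r^2 = 4 + 444.703744 - 36 = 412.703744
disc = B^2-4AC = 29826.6716 - 28063.8546 = 1762.8170
disc > 0

2 intersection points


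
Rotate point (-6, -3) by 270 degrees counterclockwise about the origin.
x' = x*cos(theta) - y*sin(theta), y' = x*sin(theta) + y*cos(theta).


cos(270) = 0, sin(270) = -1
x' = -6*0 + 3*(-1) = -3
y' = -6*(-1) - 3*0 = 6

(-3, 6)


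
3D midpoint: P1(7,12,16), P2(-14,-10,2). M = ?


Mx = (7- 14)/2 = -3.5000
My = (12- 10)/2 = 1.0000
Mz = (16+2)/2 = 9.0000

M = (-3.5000, 1.0000, 9.0000)


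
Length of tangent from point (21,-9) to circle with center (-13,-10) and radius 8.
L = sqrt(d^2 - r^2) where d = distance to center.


d = sqrt((21+ 13)^2 + (-9+ 10)^2) = sqrt(1156+1) = 34.0147
L = sqrt(1157.0000 - 64) = sqrt(1093.0000) = 33.0606

33.0606


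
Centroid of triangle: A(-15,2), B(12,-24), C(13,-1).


Gx = (-15+12+13)/3 = 10/3 = 3.3333
Gy = (2- 24- 1)/3 = -23/3 = -7.6667

G = (3.3333, -7.6667)


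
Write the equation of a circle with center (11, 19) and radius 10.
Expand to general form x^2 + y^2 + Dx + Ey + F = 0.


(x-11)^2 + (y-19)^2 = 10^2
D = -2h = -22, E = -2k = -38
F = h^2+k^2-r^2 = 121+361-100 = 382

x^2 + y^2 - 22x - 38y + 382 = 0


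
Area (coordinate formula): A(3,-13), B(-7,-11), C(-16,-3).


3*(-11+ 3) = -24
-7*(-3+ 13) = -70
-16*(-13+ 11) = 32
sum = -62
Area = |-62|/2 = 31.0000

31.0000 sq units


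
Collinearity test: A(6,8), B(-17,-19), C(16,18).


6*(-19-18) - 17*(18-8) + 16*(8+ 19)
= -222 - 170 + 432 = 40

No, not collinear (determinant = 40)


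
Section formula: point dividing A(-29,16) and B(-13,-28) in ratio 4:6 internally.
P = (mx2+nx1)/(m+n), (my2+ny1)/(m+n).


Px = (4*(-13) + 6*(-29))/10 = -226/10 = -22.6000
Py = (4*(-28) + 6*16)/10 = -16/10 = -1.6000

P = (-22.6000, -1.6000)


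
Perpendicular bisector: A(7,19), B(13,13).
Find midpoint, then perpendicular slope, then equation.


Midpoint = (10, 16)
Slope of AB = dy/dx = -6/6 = -1.0000
Perp slope = -dx/dy = 6/6 = 1.0000
b = My - (perp slope)*Mx = 16 + (6*10)/(-6) = 16 - 10.0000 = 6.0000

y = 1.0000x + 6.0000


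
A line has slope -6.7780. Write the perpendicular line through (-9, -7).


Perpendicular slope = -1/m1 = -1/(-6.7780) = 0.1475
b2 = y0 - m2*x0 = -7 - 9/(-6.7780) = -7 + 1.3278 = -5.6722

y = 0.1475x - 5.6722


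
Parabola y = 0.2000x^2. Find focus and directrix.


a = 0.2000
1/(4a) = 1.2500
Focus = (0, 1.2500)
Directrix: y = -1.2500

Focus = (0, 1.2500), Directrix: y = -1.2500


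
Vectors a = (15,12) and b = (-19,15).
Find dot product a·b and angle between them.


a·b = 15*(-19) + 12*15 = -285 + 180 = -105
|a| = sqrt(225+144) = 19.2094
|b| = sqrt(361+225) = 24.2074
cos(theta) = -105/(sqrt(369)*sqrt(586)) = -105/sqrt(216234) = -0.225802
theta = arccos(-105/sqrt(216234)) = 103.0500 degrees

a·b = -105, theta = 103.0500 deg


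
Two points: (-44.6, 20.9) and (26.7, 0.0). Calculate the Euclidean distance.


dx = 26.7 + 44.6 = 71.3
dy = 0.0 - 20.9 = -20.9
d = sqrt(5083.69 + 436.81) = sqrt(5520.5) = 74.3001

74.3001


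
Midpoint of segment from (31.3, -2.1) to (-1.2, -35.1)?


Mx = (31.3 - 1.2)/2 = 30.1/2 = 15.0500
My = (-2.1 - 35.1)/2 = -37.2/2 = -18.6000

(15.0500, -18.6000)


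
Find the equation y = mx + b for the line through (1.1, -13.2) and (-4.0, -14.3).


m = (-1.1)/(-5.1) = 0.2157
b = y1 - m*x1 = -13.2 - (-1.1*1.1)/(-5.1) = -13.2 - 0.2373 = -13.4373

y = 0.2157x - 13.4373


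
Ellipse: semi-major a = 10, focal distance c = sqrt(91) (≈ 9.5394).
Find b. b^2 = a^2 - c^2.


b^2 = 10^2 - (sqrt(91))^2 = 100 - 91 = 9
b = sqrt(9) = 3

b = 3


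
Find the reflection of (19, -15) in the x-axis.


Reflection rule for x-axis: (x, -y)
(19, -15) -> (19, 15)

(19, 15)


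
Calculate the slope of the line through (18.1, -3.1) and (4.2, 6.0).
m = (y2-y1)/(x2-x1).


dy = 6.0 + 3.1 = 9.1
dx = 4.2 - 18.1 = -13.9
m = 9.1/(-13.9) = -0.6547

m = -0.6547


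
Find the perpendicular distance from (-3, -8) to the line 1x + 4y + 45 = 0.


|1*(-3) + 4*(-8) + 45| = |10| = 10
sqrt(1 + 16) = sqrt(17) = 4.1231
d = 10/sqrt(17) = 2.4254

2.4254


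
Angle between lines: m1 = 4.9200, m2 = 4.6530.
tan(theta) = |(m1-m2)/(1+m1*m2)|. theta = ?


m1-m2 = 0.267
1+m1*m2 = 23.89276
tan(theta) = |0.267/23.89276| = 0.011175
theta = arctan(|0.267/23.89276|) = 0.6402 degrees (acute angle)

0.6402 degrees


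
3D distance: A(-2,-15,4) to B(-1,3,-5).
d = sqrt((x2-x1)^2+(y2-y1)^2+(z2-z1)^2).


dx=1, dy=18, dz=-9
d = sqrt(1+324+81) = sqrt(406) = 20.1494

20.1494


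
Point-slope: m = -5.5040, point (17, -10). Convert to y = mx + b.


y + 10 = -5.5040(x - 17)
y = -5.5040x - 10 + 5.5040*17
y = -5.5040x + 83.5680

y = -5.5040x + 83.5680


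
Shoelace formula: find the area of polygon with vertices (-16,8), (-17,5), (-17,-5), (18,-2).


sum(xi*y_{i+1}) = -16*5 - 17*(-5) - 17*(-2) + 18*8 = 183
sum(yi*x_{i+1}) = 8*(-17) + 5*(-17) - 5*18 - 2*(-16) = -279
Area = |183 + 279|/2 = 462/2 = 231.0000

231.0000 sq units


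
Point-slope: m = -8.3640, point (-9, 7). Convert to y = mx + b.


y - 7 = -8.3640(x + 9)
y = -8.3640x + 7 + 8.3640*(-9)
y = -8.3640x - 68.2760

y = -8.3640x - 68.2760


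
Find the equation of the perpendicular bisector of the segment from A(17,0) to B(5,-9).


Midpoint = (11, -4.5)
Slope of AB = dy/dx = -9/(-12) = 0.7500
Perp slope = -dx/dy = -12/9 = -1.3333
b = My - (perp slope)*Mx = -4.5 + (-12*11)/(-9) = -4.5 + 14.6667 = 10.1667

y = -1.3333x + 10.1667


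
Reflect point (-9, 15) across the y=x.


Reflection rule for y=x: (y, x)
(-9, 15) -> (15, -9)

(15, -9)


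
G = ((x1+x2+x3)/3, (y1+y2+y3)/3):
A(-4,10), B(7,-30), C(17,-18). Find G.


Gx = (-4+7+17)/3 = 20/3 = 6.6667
Gy = (10- 30- 18)/3 = -38/3 = -12.6667

G = (6.6667, -12.6667)


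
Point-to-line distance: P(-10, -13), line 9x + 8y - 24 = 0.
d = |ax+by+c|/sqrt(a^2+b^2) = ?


|9*(-10) + 8*(-13) - 24| = |-218| = 218
sqrt(81 + 64) = sqrt(145) = 12.0416
d = 218/sqrt(145) = 18.1039

18.1039


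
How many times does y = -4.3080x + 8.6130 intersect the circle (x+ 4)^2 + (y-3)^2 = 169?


Substitute y = -4.3080x + 8.6130: (x+ 4)^2 + (-4.3080x+8.6130-3)^2 = 169
Expand to Ax^2 + Bx + C = 0, where b-k = 5.613
A = 1+m^2 = 19.558864
B = 2(m(b-k) - h) = 2(-4.3080*5.613 + 4) = -40.361608
C = h^2 + (b-k)^2 - r^2 = 16 + 31.505769 - 169 = -121.494231
disc = B^2-4AC = 1629.0594 + 9505.1566 = 11134.2160
disc > 0

2 intersection points


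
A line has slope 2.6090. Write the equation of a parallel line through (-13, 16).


Parallel lines have equal slopes.
m2 = 2.6090
b2 = 16 - 2.6090*(-13) = 49.9170

y = 2.6090x + 49.9170


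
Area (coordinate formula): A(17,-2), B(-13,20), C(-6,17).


17*(20-17) = 51
-13*(17+ 2) = -247
-6*(-2-20) = 132
sum = -64
Area = |-64|/2 = 32.0000

32.0000 sq units


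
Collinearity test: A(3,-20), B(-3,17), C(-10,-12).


3*(17+ 12) - 3*(-12+ 20) - 10*(-20-17)
= 87 - 24 + 370 = 433

No, not collinear (determinant = 433)


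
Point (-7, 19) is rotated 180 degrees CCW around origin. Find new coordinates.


cos(180) = -1, sin(180) = 0
x' = -7*(-1) - 19*0 = 7
y' = -7*0 + 19*(-1) = -19

(7, -19)


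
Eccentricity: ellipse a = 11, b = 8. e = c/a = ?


c = sqrt(121-64) = sqrt(57) = 7.5498
e = c/a = sqrt(57)/11 = 0.6863

e = 0.6863


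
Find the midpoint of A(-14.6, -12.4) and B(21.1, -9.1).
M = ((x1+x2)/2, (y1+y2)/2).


Mx = (-14.6 + 21.1)/2 = 6.5/2 = 3.2500
My = (-12.4 - 9.1)/2 = -21.5/2 = -10.7500

(3.2500, -10.7500)


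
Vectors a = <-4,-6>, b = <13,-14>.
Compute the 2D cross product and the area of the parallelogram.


cross = -4*(-14) + 6*13 = 56 + 78 = 134
Parallelogram area = |134| = 134

cross = 134, parallelogram area = 134


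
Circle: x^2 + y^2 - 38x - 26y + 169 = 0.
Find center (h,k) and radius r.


h = -D/2 = 38/2 = 19
k = -E/2 = 26/2 = 13
r^2 = h^2 + k^2 - F = 361 + 169 - 169 = 361
r = 19

Center (19, 13), radius = 19


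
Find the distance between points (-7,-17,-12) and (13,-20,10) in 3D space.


dx=20, dy=-3, dz=22
d = sqrt(400+9+484) = sqrt(893) = 29.8831

29.8831


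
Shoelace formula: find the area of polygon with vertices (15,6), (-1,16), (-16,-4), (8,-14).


sum(xi*y_{i+1}) = 15*16 - 1*(-4) - 16*(-14) + 8*6 = 516
sum(yi*x_{i+1}) = 6*(-1) + 16*(-16) - 4*8 - 14*15 = -504
Area = |516 + 504|/2 = 1020/2 = 510.0000

510.0000 sq units


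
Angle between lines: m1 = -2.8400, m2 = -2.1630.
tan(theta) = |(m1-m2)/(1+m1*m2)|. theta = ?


m1-m2 = -0.677
1+m1*m2 = 7.14292
tan(theta) = |-0.677/7.14292| = 0.094779
theta = arctan(|-0.677/7.14292|) = 5.4143 degrees (acute angle)

5.4143 degrees


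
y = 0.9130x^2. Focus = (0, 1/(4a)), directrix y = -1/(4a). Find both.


a = 0.9130
1/(4a) = 0.2738
Focus = (0, 0.2738)
Directrix: y = -0.2738

Focus = (0, 0.2738), Directrix: y = -0.2738


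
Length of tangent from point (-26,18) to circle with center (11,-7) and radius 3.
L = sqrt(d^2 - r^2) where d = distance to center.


d = sqrt((-26-11)^2 + (18+ 7)^2) = sqrt(1369+625) = 44.6542
L = sqrt(1994.0000 - 9) = sqrt(1985.0000) = 44.5533

44.5533


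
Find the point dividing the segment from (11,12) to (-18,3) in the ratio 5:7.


Px = (5*(-18) + 7*11)/12 = -13/12 = -1.0833
Py = (5*3 + 7*12)/12 = 99/12 = 8.2500

P = (-1.0833, 8.2500)


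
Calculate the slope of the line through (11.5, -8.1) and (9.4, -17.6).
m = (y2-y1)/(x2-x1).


dy = -17.6 + 8.1 = -9.5
dx = 9.4 - 11.5 = -2.1
m = -9.5/(-2.1) = 4.5238

m = 4.5238


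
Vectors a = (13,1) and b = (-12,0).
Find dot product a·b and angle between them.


a·b = 13*(-12) + 1*0 = -156 + 0 = -156
|a| = sqrt(169+1) = 13.0384
|b| = sqrt(144+0) = 12.0000
cos(theta) = -156/(sqrt(170)*sqrt(144)) = -156/sqrt(24480) = -0.997054
theta = arccos(-156/sqrt(24480)) = 175.6013 degrees

a·b = -156, theta = 175.6013 deg


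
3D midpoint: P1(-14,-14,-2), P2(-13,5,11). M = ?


Mx = (-14- 13)/2 = -13.5000
My = (-14+5)/2 = -4.5000
Mz = (-2+11)/2 = 4.5000

M = (-13.5000, -4.5000, 4.5000)


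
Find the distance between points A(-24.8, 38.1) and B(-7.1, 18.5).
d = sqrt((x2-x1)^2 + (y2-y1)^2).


dx = -7.1 + 24.8 = 17.7
dy = 18.5 - 38.1 = -19.6
d = sqrt(313.29 + 384.16) = sqrt(697.45) = 26.4093

26.4093


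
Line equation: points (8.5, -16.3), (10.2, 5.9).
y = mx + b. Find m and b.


m = (22.2)/(1.7) = 13.0588
b = y1 - m*x1 = -16.3 - (22.2*8.5)/(1.7) = -16.3 - 111.0000 = -127.3000

y = 13.0588x - 127.3000


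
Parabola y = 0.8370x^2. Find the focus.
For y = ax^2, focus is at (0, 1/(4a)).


a = 0.8370
4a = 3.3480
focus = (0, 1/3.3480) = (0, 0.2987)

Focus = (0, 0.2987)


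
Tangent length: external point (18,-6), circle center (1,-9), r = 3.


d = sqrt((18-1)^2 + (-6+ 9)^2) = sqrt(289+9) = 17.2627
L = sqrt(298.0000 - 9) = sqrt(289.0000) = 17.0000

17.0000


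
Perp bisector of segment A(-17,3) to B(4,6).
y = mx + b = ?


Midpoint = (-6.5, 4.5)
Slope of AB = dy/dx = 3/21 = 0.1429
Perp slope = -dx/dy = -21/3 = -7.0000
b = My - (perp slope)*Mx = 4.5 + (21*(-6.5))/3 = 4.5 - 45.5000 = -41.0000

y = -7.0000x - 41.0000


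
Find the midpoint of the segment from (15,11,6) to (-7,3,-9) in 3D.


Mx = (15- 7)/2 = 4.0000
My = (11+3)/2 = 7.0000
Mz = (6- 9)/2 = -1.5000

M = (4.0000, 7.0000, -1.5000)


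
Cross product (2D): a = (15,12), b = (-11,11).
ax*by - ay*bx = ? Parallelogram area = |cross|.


cross = 15*11 - 12*(-11) = 165 + 132 = 297
Parallelogram area = |297| = 297

cross = 297, parallelogram area = 297


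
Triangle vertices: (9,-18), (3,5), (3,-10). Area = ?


9*(5+ 10) = 135
3*(-10+ 18) = 24
3*(-18-5) = -69
sum = 90
Area = |90|/2 = 45.0000

45.0000 sq units


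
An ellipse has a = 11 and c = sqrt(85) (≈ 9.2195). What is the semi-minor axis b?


b^2 = 11^2 - (sqrt(85))^2 = 121 - 85 = 36
b = sqrt(36) = 6

b = 6


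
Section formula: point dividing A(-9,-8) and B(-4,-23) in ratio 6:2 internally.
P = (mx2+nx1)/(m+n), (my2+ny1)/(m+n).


Px = (6*(-4) + 2*(-9))/8 = -42/8 = -5.2500
Py = (6*(-23) + 2*(-8))/8 = -154/8 = -19.2500

P = (-5.2500, -19.2500)


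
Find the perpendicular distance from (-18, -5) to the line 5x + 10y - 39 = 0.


|5*(-18) + 10*(-5) - 39| = |-179| = 179
sqrt(25 + 100) = sqrt(125) = 11.1803
d = 179/sqrt(125) = 16.0102

16.0102


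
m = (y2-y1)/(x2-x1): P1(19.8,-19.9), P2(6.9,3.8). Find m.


dy = 3.8 + 19.9 = 23.7
dx = 6.9 - 19.8 = -12.9
m = 23.7/(-12.9) = -1.8372

m = -1.8372


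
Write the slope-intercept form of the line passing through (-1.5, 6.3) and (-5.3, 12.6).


m = (6.3)/(-3.8) = -1.6579
b = y1 - m*x1 = 6.3 - (6.3*(-1.5))/(-3.8) = 6.3 - 2.4868 = 3.8132

y = -1.6579x + 3.8132


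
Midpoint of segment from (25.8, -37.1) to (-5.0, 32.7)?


Mx = (25.8 - 5.0)/2 = 20.8/2 = 10.4000
My = (-37.1 + 32.7)/2 = -4.4/2 = -2.2000

(10.4000, -2.2000)


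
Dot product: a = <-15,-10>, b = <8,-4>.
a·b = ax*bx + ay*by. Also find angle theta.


a·b = -15*8 - 10*(-4) = -120 + 40 = -80
|a| = sqrt(225+100) = 18.0278
|b| = sqrt(64+16) = 8.9443
cos(theta) = -80/(sqrt(325)*sqrt(80)) = -80/sqrt(26000) = -0.496139
theta = arccos(-80/sqrt(26000)) = 119.7449 degrees

a·b = -80, theta = 119.7449 deg


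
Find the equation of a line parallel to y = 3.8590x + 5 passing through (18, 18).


Parallel lines have equal slopes.
m2 = 3.8590
b2 = 18 - 3.8590*18 = -51.4620

y = 3.8590x - 51.4620


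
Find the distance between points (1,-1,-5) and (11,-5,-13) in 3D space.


dx=10, dy=-4, dz=-8
d = sqrt(100+16+64) = sqrt(180) = 13.4164

13.4164


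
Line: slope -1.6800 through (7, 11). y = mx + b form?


y - 11 = -1.6800(x - 7)
y = -1.6800x + 11 + 1.6800*7
y = -1.6800x + 22.7600

y = -1.6800x + 22.7600


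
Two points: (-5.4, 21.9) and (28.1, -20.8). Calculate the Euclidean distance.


dx = 28.1 + 5.4 = 33.5
dy = -20.8 - 21.9 = -42.7
d = sqrt(1122.25 + 1823.29) = sqrt(2945.54) = 54.2728

54.2728


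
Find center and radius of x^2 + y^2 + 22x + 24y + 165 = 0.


h = -D/2 = -22/2 = -11
k = -E/2 = -24/2 = -12
r^2 = h^2 + k^2 - F = 121 + 144 - 165 = 100
r = 10

Center (-11, -12), radius = 10


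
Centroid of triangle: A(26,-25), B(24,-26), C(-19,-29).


Gx = (26+24- 19)/3 = 31/3 = 10.3333
Gy = (-25- 26- 29)/3 = -80/3 = -26.6667

G = (10.3333, -26.6667)


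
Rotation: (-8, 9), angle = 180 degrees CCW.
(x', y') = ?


cos(180) = -1, sin(180) = 0
x' = -8*(-1) - 9*0 = 8
y' = -8*0 + 9*(-1) = -9

(8, -9)


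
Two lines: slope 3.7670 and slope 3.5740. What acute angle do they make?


m1-m2 = 0.193
1+m1*m2 = 14.463258
tan(theta) = |0.193/14.463258| = 0.013344
theta = arctan(|0.193/14.463258|) = 0.7645 degrees (acute angle)

0.7645 degrees


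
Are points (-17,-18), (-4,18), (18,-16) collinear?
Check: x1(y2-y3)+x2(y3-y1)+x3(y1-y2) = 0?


-17*(18+ 16) - 4*(-16+ 18) + 18*(-18-18)
= -578 - 8 - 648 = -1234

No, not collinear (determinant = -1234)


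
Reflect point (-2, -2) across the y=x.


Reflection rule for y=x: (y, x)
(-2, -2) -> (-2, -2)

(-2, -2)


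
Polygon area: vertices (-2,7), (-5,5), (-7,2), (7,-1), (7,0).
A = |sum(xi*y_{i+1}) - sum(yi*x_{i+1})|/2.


sum(xi*y_{i+1}) = -2*5 - 5*2 - 7*(-1) + 7*0 + 7*7 = 36
sum(yi*x_{i+1}) = 7*(-5) + 5*(-7) + 2*7 - 1*7 + 0*(-2) = -63
Area = |36 + 63|/2 = 99/2 = 49.5000

49.5000 sq units


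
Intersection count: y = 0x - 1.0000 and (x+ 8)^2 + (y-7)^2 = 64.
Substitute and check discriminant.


Substitute y = 0x - 1.0000: (x+ 8)^2 + (0x- 1.0000-7)^2 = 64
Expand to Ax^2 + Bx + C = 0, where b-k = -8
A = 1+m^2 = 1
B = 2(m(b-k) - h) = 2(0*(-8) + 8) = 16
C = h^2 + (b-k)^2 - r^2 = 64 + 64 - 64 = 64
disc = B^2-4AC = 256.0000 - 256.0000 = 0
disc = 0

1 intersection point (tangent)


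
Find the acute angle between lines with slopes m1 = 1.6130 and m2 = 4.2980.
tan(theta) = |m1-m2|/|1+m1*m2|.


m1-m2 = -2.685
1+m1*m2 = 7.932674
tan(theta) = |-2.685/7.932674| = 0.338474
theta = arctan(|-2.685/7.932674|) = 18.6996 degrees (acute angle)

18.6996 degrees


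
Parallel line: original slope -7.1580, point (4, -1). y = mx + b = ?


Parallel lines have equal slopes.
m2 = -7.1580
b2 = -1 + 7.1580*4 = 27.6320

y = -7.1580x + 27.6320


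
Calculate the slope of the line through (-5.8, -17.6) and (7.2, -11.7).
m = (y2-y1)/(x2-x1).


dy = -11.7 + 17.6 = 5.9
dx = 7.2 + 5.8 = 13.0
m = 5.9/13.0 = 0.4538

m = 0.4538


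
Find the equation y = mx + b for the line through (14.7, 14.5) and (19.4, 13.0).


m = (-1.5)/(4.7) = -0.3191
b = y1 - m*x1 = 14.5 - (-1.5*14.7)/(4.7) = 14.5 + 4.6915 = 19.1915

y = -0.3191x + 19.1915


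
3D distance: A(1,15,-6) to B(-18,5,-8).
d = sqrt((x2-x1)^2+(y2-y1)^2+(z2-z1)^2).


dx=-19, dy=-10, dz=-2
d = sqrt(361+100+4) = sqrt(465) = 21.5639

21.5639


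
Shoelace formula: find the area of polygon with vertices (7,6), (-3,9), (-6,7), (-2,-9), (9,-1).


sum(xi*y_{i+1}) = 7*9 - 3*7 - 6*(-9) - 2*(-1) + 9*6 = 152
sum(yi*x_{i+1}) = 6*(-3) + 9*(-6) + 7*(-2) - 9*9 - 1*7 = -174
Area = |152 + 174|/2 = 326/2 = 163.0000

163.0000 sq units


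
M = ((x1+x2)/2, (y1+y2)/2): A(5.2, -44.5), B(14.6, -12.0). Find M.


Mx = (5.2 + 14.6)/2 = 19.8/2 = 9.9000
My = (-44.5 - 12.0)/2 = -56.5/2 = -28.2500

(9.9000, -28.2500)


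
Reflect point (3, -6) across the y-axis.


Reflection rule for y-axis: (-x, y)
(3, -6) -> (-3, -6)

(-3, -6)


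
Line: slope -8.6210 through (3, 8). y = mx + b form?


y - 8 = -8.6210(x - 3)
y = -8.6210x + 8 + 8.6210*3
y = -8.6210x + 33.8630

y = -8.6210x + 33.8630


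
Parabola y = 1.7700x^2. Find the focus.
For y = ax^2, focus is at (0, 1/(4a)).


a = 1.7700
4a = 7.0800
focus = (0, 1/7.0800) = (0, 0.1412)

Focus = (0, 0.1412)


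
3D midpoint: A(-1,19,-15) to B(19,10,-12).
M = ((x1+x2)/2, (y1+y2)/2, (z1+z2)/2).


Mx = (-1+19)/2 = 9.0000
My = (19+10)/2 = 14.5000
Mz = (-15- 12)/2 = -13.5000

M = (9.0000, 14.5000, -13.5000)


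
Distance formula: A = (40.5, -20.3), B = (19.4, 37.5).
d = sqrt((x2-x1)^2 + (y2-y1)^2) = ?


dx = 19.4 - 40.5 = -21.1
dy = 37.5 + 20.3 = 57.8
d = sqrt(445.21 + 3340.84) = sqrt(3786.05) = 61.5309

61.5309


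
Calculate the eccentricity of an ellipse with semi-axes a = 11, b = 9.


c = sqrt(121-81) = sqrt(40) = 6.3246
e = c/a = sqrt(40)/11 = 0.5750

e = 0.5750


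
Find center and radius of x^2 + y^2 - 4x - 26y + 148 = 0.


h = -D/2 = 4/2 = 2
k = -E/2 = 26/2 = 13
r^2 = h^2 + k^2 - F = 4 + 169 - 148 = 25
r = 5

Center (2, 13), radius = 5


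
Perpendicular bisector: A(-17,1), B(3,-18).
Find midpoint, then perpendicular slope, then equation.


Midpoint = (-7, -8.5)
Slope of AB = dy/dx = -19/20 = -0.9500
Perp slope = -dx/dy = 20/19 = 1.0526
b = My - (perp slope)*Mx = -8.5 + (20*(-7))/(-19) = -8.5 + 7.3684 = -1.1316

y = 1.0526x - 1.1316


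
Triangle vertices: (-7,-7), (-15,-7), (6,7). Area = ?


-7*(-7-7) = 98
-15*(7+ 7) = -210
6*(-7+ 7) = 0
sum = -112
Area = |-112|/2 = 56.0000

56.0000 sq units


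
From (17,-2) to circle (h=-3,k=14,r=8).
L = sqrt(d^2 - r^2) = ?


d = sqrt((17+ 3)^2 + (-2-14)^2) = sqrt(400+256) = 25.6125
L = sqrt(656.0000 - 64) = sqrt(592.0000) = 24.3311

24.3311


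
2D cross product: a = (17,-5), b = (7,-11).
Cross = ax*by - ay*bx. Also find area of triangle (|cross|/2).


cross = 17*(-11) + 5*7 = -187 + 35 = -152
Triangle area = |-152|/2 = 152/2 = 76.0000

cross = -152, triangle area = 76.0000


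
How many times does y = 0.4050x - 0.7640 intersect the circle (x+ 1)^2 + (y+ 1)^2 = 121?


Substitute y = 0.4050x - 0.7640: (x+ 1)^2 + (0.4050x- 0.7640+ 1)^2 = 121
Expand to Ax^2 + Bx + C = 0, where b-k = 0.236
A = 1+m^2 = 1.164025
B = 2(m(b-k) - h) = 2(0.4050*0.236 + 1) = 2.19116
C = h^2 + (b-k)^2 - r^2 = 1 + 0.055696 - 121 = -119.944304
disc = B^2-4AC = 4.8012 + 558.4727 = 563.2739
disc > 0

2 intersection points


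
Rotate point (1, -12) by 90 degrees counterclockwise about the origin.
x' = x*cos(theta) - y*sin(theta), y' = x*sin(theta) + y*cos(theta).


cos(90) = 0, sin(90) = 1
x' = 1*0 + 12*1 = 12
y' = 1*1 - 12*0 = 1

(12, 1)


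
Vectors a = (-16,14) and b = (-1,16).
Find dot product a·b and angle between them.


a·b = -16*(-1) + 14*16 = 16 + 224 = 240
|a| = sqrt(256+196) = 21.2603
|b| = sqrt(1+256) = 16.0312
cos(theta) = 240/(sqrt(452)*sqrt(257)) = 240/sqrt(116164) = 0.704167
theta = arccos(240/sqrt(116164)) = 45.2377 degrees

a·b = 240, theta = 45.2377 deg


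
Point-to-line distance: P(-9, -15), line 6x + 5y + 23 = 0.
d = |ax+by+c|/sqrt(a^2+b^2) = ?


|6*(-9) + 5*(-15) + 23| = |-106| = 106
sqrt(36 + 25) = sqrt(61) = 7.8102
d = 106/sqrt(61) = 13.5719

13.5719


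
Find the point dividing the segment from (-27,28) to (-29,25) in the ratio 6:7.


Px = (6*(-29) + 7*(-27))/13 = -363/13 = -27.9231
Py = (6*25 + 7*28)/13 = 346/13 = 26.6154

P = (-27.9231, 26.6154)


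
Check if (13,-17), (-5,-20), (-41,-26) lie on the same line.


13*(-20+ 26) - 5*(-26+ 17) - 41*(-17+ 20)
= 78 + 45 - 123 = 0

Yes, collinear (determinant = 0)


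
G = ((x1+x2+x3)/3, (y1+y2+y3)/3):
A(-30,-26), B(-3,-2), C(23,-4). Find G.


Gx = (-30- 3+23)/3 = -10/3 = -3.3333
Gy = (-26- 2- 4)/3 = -32/3 = -10.6667

G = (-3.3333, -10.6667)


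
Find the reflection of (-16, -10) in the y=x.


Reflection rule for y=x: (y, x)
(-16, -10) -> (-10, -16)

(-10, -16)


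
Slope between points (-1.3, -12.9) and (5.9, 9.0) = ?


dy = 9.0 + 12.9 = 21.9
dx = 5.9 + 1.3 = 7.2
m = 21.9/7.2 = 3.0417

m = 3.0417


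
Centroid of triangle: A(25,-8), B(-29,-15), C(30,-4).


Gx = (25- 29+30)/3 = 26/3 = 8.6667
Gy = (-8- 15- 4)/3 = -27/3 = -9.0000

G = (8.6667, -9.0000)


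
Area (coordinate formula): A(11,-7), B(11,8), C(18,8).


11*(8-8) = 0
11*(8+ 7) = 165
18*(-7-8) = -270
sum = -105
Area = |-105|/2 = 52.5000

52.5000 sq units


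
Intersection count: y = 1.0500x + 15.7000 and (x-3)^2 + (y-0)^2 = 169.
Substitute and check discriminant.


Substitute y = 1.0500x + 15.7000: (x-3)^2 + (1.0500x+15.7000-0)^2 = 169
Expand to Ax^2 + Bx + C = 0, where b-k = 15.7
A = 1+m^2 = 2.1025
B = 2(m(b-k) - h) = 2(1.0500*15.7 - 3) = 26.97
C = h^2 + (b-k)^2 - r^2 = 9 + 246.49 - 169 = 86.49
disc = B^2-4AC = 727.3809 - 727.3809 = 0
disc = 0

1 intersection point (tangent)


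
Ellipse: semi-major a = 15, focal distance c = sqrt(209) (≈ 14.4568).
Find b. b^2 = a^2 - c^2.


b^2 = 15^2 - (sqrt(209))^2 = 225 - 209 = 16
b = sqrt(16) = 4

b = 4


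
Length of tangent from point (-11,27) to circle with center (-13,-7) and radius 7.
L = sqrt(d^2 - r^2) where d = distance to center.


d = sqrt((-11+ 13)^2 + (27+ 7)^2) = sqrt(4+1156) = 34.0588
L = sqrt(1160.0000 - 49) = sqrt(1111.0000) = 33.3317

33.3317


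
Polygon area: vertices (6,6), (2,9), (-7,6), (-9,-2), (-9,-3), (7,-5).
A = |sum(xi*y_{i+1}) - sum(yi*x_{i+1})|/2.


sum(xi*y_{i+1}) = 6*9 + 2*6 - 7*(-2) - 9*(-3) - 9*(-5) + 7*6 = 194
sum(yi*x_{i+1}) = 6*2 + 9*(-7) + 6*(-9) - 2*(-9) - 3*7 - 5*6 = -138
Area = |194 + 138|/2 = 332/2 = 166.0000

166.0000 sq units
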